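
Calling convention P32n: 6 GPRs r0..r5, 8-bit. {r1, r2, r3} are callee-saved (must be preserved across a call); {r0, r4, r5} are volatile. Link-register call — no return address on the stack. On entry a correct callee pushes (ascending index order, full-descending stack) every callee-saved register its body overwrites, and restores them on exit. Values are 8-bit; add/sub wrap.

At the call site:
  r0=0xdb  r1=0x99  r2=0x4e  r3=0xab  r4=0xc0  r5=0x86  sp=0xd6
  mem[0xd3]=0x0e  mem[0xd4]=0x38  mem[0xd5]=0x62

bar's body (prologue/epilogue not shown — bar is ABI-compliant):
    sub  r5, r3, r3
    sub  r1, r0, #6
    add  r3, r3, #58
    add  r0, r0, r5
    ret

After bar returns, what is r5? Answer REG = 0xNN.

REG = 0x00

prologue: push r1 → mem[0xd5]=0x99, sp=0xd5
prologue: push r3 → mem[0xd4]=0xab, sp=0xd4
body[0] sub  r5, r3, r3 → r5=0x00
body[1] sub  r1, r0, #6 → r1=0xd5
body[2] add  r3, r3, #58 → r3=0xe5
body[3] add  r0, r0, r5 → r0=0xdb
epilogue: pop r3=0xab, sp=0xd5
epilogue: pop r1=0x99, sp=0xd6
r5 is caller-saved → body value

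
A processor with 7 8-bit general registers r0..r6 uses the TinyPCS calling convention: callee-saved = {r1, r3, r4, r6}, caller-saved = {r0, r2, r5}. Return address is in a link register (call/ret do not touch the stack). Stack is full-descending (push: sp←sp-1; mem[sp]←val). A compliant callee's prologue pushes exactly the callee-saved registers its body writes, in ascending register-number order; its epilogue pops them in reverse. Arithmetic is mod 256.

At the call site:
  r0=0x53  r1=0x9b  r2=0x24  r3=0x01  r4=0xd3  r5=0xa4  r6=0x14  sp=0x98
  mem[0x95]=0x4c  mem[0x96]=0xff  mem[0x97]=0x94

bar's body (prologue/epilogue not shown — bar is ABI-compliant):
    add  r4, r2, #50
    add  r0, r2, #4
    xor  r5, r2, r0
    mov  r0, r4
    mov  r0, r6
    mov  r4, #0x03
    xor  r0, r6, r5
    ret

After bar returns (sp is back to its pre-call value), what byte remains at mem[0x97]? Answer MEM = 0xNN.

MEM = 0xd3

prologue: push r4 → mem[0x97]=0xd3, sp=0x97
body[0] add  r4, r2, #50 → r4=0x56
body[1] add  r0, r2, #4 → r0=0x28
body[2] xor  r5, r2, r0 → r5=0x0c
body[3] mov  r0, r4 → r0=0x56
body[4] mov  r0, r6 → r0=0x14
body[5] mov  r4, #0x03 → r4=0x03
body[6] xor  r0, r6, r5 → r0=0x18
epilogue: pop r4=0xd3, sp=0x98
prologue pushed ['r4'] at ['0x97']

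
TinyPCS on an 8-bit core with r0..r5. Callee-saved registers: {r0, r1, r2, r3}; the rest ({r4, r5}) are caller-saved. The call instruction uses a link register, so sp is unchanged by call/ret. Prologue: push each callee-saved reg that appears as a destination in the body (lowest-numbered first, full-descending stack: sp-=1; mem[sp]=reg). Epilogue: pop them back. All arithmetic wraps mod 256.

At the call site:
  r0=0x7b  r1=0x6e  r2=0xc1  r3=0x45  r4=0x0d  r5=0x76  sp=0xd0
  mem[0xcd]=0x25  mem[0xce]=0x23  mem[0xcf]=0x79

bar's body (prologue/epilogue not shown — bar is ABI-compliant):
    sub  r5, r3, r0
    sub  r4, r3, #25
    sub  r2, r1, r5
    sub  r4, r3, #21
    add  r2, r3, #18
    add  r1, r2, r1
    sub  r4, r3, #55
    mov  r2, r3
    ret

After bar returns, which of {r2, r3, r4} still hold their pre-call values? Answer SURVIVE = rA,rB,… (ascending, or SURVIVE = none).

prologue: push r1 -> mem[0xcf]=0x6e, sp=0xcf
prologue: push r2 -> mem[0xce]=0xc1, sp=0xce
body[0] sub  r5, r3, r0 -> r5=0xca
body[1] sub  r4, r3, #25 -> r4=0x2c
body[2] sub  r2, r1, r5 -> r2=0xa4
body[3] sub  r4, r3, #21 -> r4=0x30
body[4] add  r2, r3, #18 -> r2=0x57
body[5] add  r1, r2, r1 -> r1=0xc5
body[6] sub  r4, r3, #55 -> r4=0x0e
body[7] mov  r2, r3 -> r2=0x45
epilogue: pop r2=0xc1, sp=0xcf
epilogue: pop r1=0x6e, sp=0xd0
r2: callee-saved, written=True
r3: callee-saved, written=False
r4: caller-saved, written=True

SURVIVE = r2,r3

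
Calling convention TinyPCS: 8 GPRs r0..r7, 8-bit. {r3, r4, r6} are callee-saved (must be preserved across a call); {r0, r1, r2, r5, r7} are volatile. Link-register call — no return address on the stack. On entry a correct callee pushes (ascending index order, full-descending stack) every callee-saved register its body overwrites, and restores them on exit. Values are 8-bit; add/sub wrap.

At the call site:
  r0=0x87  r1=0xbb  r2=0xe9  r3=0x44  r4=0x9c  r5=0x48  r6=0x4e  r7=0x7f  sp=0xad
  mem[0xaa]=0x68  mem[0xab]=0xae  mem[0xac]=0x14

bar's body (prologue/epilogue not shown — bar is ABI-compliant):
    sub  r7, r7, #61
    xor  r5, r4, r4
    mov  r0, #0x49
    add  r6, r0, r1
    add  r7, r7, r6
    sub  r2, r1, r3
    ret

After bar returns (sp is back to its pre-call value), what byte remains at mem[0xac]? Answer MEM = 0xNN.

MEM = 0x4e

prologue: push r6 → mem[0xac]=0x4e, sp=0xac
body[0] sub  r7, r7, #61 → r7=0x42
body[1] xor  r5, r4, r4 → r5=0x00
body[2] mov  r0, #0x49 → r0=0x49
body[3] add  r6, r0, r1 → r6=0x04
body[4] add  r7, r7, r6 → r7=0x46
body[5] sub  r2, r1, r3 → r2=0x77
epilogue: pop r6=0x4e, sp=0xad
prologue pushed ['r6'] at ['0xac']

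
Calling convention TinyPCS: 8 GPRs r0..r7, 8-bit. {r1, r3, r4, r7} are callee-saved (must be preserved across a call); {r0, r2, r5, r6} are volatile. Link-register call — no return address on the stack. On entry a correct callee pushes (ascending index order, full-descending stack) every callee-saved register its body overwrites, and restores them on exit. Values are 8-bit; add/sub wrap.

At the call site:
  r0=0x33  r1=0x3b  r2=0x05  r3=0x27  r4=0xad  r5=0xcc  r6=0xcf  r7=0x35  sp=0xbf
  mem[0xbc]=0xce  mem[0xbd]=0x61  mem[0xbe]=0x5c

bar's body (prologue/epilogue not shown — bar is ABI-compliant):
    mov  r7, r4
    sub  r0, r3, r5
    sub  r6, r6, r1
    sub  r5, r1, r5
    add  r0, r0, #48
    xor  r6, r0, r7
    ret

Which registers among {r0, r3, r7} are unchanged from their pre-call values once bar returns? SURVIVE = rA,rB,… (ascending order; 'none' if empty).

SURVIVE = r3,r7

prologue: push r7 → mem[0xbe]=0x35, sp=0xbe
body[0] mov  r7, r4 → r7=0xad
body[1] sub  r0, r3, r5 → r0=0x5b
body[2] sub  r6, r6, r1 → r6=0x94
body[3] sub  r5, r1, r5 → r5=0x6f
body[4] add  r0, r0, #48 → r0=0x8b
body[5] xor  r6, r0, r7 → r6=0x26
epilogue: pop r7=0x35, sp=0xbf
r0: caller-saved, written=True
r3: callee-saved, written=False
r7: callee-saved, written=True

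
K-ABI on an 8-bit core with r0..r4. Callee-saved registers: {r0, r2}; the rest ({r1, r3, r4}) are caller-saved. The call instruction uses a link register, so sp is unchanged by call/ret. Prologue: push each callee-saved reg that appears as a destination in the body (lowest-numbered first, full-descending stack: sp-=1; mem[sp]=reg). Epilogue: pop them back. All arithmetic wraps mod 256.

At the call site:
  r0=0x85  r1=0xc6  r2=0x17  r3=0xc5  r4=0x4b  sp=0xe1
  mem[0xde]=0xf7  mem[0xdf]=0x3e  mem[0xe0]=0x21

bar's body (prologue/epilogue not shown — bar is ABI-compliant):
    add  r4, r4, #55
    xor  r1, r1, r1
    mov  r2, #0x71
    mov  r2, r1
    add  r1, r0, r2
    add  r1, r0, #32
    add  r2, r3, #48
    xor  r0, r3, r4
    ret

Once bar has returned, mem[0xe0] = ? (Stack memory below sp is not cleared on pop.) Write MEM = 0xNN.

prologue: push r0 -> mem[0xe0]=0x85, sp=0xe0
prologue: push r2 -> mem[0xdf]=0x17, sp=0xdf
body[0] add  r4, r4, #55 -> r4=0x82
body[1] xor  r1, r1, r1 -> r1=0x00
body[2] mov  r2, #0x71 -> r2=0x71
body[3] mov  r2, r1 -> r2=0x00
body[4] add  r1, r0, r2 -> r1=0x85
body[5] add  r1, r0, #32 -> r1=0xa5
body[6] add  r2, r3, #48 -> r2=0xf5
body[7] xor  r0, r3, r4 -> r0=0x47
epilogue: pop r2=0x17, sp=0xe0
epilogue: pop r0=0x85, sp=0xe1
prologue pushed ['r0', 'r2'] at ['0xe0', '0xdf']

MEM = 0x85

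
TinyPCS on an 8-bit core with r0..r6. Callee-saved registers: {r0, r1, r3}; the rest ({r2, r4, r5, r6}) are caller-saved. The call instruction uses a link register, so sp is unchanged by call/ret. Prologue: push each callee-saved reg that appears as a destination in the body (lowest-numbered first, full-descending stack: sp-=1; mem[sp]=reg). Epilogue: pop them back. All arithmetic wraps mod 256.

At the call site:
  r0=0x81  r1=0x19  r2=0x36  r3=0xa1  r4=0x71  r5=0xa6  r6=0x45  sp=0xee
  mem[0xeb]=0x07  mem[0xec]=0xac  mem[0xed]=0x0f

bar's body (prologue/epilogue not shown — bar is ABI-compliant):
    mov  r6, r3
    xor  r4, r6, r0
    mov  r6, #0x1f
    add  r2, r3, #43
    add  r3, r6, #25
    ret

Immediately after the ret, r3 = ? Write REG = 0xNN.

prologue: push r3 -> mem[0xed]=0xa1, sp=0xed
body[0] mov  r6, r3 -> r6=0xa1
body[1] xor  r4, r6, r0 -> r4=0x20
body[2] mov  r6, #0x1f -> r6=0x1f
body[3] add  r2, r3, #43 -> r2=0xcc
body[4] add  r3, r6, #25 -> r3=0x38
epilogue: pop r3=0xa1, sp=0xee
r3 is callee-saved -> restored

REG = 0xa1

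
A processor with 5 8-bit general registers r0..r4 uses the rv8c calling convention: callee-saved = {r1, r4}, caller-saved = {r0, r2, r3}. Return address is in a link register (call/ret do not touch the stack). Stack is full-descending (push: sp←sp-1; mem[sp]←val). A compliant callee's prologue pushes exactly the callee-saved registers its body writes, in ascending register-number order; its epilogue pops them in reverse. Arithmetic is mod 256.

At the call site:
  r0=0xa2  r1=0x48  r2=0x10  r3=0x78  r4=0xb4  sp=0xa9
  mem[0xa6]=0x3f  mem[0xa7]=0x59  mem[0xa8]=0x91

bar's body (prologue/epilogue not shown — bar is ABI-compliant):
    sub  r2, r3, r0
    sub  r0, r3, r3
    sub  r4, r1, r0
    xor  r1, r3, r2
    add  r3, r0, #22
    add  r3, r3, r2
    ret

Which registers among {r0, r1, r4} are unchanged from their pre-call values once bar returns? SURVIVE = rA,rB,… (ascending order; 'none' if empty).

SURVIVE = r1,r4

prologue: push r1 -> mem[0xa8]=0x48, sp=0xa8
prologue: push r4 -> mem[0xa7]=0xb4, sp=0xa7
body[0] sub  r2, r3, r0 -> r2=0xd6
body[1] sub  r0, r3, r3 -> r0=0x00
body[2] sub  r4, r1, r0 -> r4=0x48
body[3] xor  r1, r3, r2 -> r1=0xae
body[4] add  r3, r0, #22 -> r3=0x16
body[5] add  r3, r3, r2 -> r3=0xec
epilogue: pop r4=0xb4, sp=0xa8
epilogue: pop r1=0x48, sp=0xa9
r0: caller-saved, written=True
r1: callee-saved, written=True
r4: callee-saved, written=True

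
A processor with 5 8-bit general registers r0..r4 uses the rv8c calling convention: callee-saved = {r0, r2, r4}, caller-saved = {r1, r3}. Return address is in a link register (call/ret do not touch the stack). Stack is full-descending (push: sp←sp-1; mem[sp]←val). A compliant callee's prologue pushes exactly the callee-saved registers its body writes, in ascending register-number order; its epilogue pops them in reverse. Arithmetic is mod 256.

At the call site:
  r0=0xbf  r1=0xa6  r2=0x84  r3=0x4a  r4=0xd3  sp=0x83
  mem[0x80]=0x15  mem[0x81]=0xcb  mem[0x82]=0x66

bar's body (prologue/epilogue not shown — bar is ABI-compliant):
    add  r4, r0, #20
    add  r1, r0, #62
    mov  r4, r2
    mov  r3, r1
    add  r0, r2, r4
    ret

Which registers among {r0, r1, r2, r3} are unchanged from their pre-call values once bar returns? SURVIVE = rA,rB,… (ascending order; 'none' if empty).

prologue: push r0 -> mem[0x82]=0xbf, sp=0x82
prologue: push r4 -> mem[0x81]=0xd3, sp=0x81
body[0] add  r4, r0, #20 -> r4=0xd3
body[1] add  r1, r0, #62 -> r1=0xfd
body[2] mov  r4, r2 -> r4=0x84
body[3] mov  r3, r1 -> r3=0xfd
body[4] add  r0, r2, r4 -> r0=0x08
epilogue: pop r4=0xd3, sp=0x82
epilogue: pop r0=0xbf, sp=0x83
r0: callee-saved, written=True
r1: caller-saved, written=True
r2: callee-saved, written=False
r3: caller-saved, written=True

SURVIVE = r0,r2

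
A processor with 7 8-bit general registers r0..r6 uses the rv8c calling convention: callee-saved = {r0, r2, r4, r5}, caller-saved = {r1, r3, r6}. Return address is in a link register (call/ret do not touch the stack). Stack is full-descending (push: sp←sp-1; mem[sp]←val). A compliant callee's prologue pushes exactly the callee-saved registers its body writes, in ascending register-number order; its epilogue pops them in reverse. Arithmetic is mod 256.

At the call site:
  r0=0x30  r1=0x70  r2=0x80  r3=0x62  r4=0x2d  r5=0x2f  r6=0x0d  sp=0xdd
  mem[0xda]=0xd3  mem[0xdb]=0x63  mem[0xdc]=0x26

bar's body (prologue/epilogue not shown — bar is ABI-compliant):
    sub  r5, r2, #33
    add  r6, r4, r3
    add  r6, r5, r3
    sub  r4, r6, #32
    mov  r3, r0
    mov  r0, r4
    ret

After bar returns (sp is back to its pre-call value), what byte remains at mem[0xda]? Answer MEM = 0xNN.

MEM = 0x2f

prologue: push r0 → mem[0xdc]=0x30, sp=0xdc
prologue: push r4 → mem[0xdb]=0x2d, sp=0xdb
prologue: push r5 → mem[0xda]=0x2f, sp=0xda
body[0] sub  r5, r2, #33 → r5=0x5f
body[1] add  r6, r4, r3 → r6=0x8f
body[2] add  r6, r5, r3 → r6=0xc1
body[3] sub  r4, r6, #32 → r4=0xa1
body[4] mov  r3, r0 → r3=0x30
body[5] mov  r0, r4 → r0=0xa1
epilogue: pop r5=0x2f, sp=0xdb
epilogue: pop r4=0x2d, sp=0xdc
epilogue: pop r0=0x30, sp=0xdd
prologue pushed ['r0', 'r4', 'r5'] at ['0xdc', '0xdb', '0xda']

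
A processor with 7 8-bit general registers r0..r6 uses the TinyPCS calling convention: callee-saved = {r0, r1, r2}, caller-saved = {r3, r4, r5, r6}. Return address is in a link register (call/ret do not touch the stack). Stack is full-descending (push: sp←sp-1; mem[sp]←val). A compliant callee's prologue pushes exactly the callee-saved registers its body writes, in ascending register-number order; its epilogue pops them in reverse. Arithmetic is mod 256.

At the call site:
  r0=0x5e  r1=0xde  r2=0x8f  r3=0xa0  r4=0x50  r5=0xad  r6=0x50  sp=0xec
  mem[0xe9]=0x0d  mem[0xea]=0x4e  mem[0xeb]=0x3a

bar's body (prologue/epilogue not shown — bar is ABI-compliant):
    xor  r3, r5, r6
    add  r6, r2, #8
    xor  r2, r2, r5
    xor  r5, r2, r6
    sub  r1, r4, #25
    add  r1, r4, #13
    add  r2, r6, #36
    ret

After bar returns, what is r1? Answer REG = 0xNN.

prologue: push r1 -> mem[0xeb]=0xde, sp=0xeb
prologue: push r2 -> mem[0xea]=0x8f, sp=0xea
body[0] xor  r3, r5, r6 -> r3=0xfd
body[1] add  r6, r2, #8 -> r6=0x97
body[2] xor  r2, r2, r5 -> r2=0x22
body[3] xor  r5, r2, r6 -> r5=0xb5
body[4] sub  r1, r4, #25 -> r1=0x37
body[5] add  r1, r4, #13 -> r1=0x5d
body[6] add  r2, r6, #36 -> r2=0xbb
epilogue: pop r2=0x8f, sp=0xeb
epilogue: pop r1=0xde, sp=0xec
r1 is callee-saved -> restored

REG = 0xde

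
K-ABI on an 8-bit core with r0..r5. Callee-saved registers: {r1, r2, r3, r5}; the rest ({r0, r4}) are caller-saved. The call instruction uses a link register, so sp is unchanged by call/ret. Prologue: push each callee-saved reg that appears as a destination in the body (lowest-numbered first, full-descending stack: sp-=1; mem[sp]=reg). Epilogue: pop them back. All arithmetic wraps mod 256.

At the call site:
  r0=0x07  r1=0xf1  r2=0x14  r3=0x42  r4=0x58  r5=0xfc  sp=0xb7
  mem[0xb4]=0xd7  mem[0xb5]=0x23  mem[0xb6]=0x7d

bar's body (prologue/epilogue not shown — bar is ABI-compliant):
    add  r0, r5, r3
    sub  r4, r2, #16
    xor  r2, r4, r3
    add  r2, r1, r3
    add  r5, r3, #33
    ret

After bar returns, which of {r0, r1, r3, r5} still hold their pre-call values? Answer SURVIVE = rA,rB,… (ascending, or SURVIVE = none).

SURVIVE = r1,r3,r5

prologue: push r2 -> mem[0xb6]=0x14, sp=0xb6
prologue: push r5 -> mem[0xb5]=0xfc, sp=0xb5
body[0] add  r0, r5, r3 -> r0=0x3e
body[1] sub  r4, r2, #16 -> r4=0x04
body[2] xor  r2, r4, r3 -> r2=0x46
body[3] add  r2, r1, r3 -> r2=0x33
body[4] add  r5, r3, #33 -> r5=0x63
epilogue: pop r5=0xfc, sp=0xb6
epilogue: pop r2=0x14, sp=0xb7
r0: caller-saved, written=True
r1: callee-saved, written=False
r3: callee-saved, written=False
r5: callee-saved, written=True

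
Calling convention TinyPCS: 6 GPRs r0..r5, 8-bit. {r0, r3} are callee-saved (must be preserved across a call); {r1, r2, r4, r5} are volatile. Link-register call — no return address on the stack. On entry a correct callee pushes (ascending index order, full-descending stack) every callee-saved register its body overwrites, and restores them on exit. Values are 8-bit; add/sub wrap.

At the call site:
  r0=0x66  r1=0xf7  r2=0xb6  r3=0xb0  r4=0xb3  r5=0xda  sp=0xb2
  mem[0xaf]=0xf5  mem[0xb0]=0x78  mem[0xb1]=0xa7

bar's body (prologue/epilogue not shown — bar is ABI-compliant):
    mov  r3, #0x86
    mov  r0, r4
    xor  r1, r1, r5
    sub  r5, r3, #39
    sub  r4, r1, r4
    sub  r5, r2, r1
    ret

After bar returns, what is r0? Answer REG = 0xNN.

REG = 0x66

prologue: push r0 -> mem[0xb1]=0x66, sp=0xb1
prologue: push r3 -> mem[0xb0]=0xb0, sp=0xb0
body[0] mov  r3, #0x86 -> r3=0x86
body[1] mov  r0, r4 -> r0=0xb3
body[2] xor  r1, r1, r5 -> r1=0x2d
body[3] sub  r5, r3, #39 -> r5=0x5f
body[4] sub  r4, r1, r4 -> r4=0x7a
body[5] sub  r5, r2, r1 -> r5=0x89
epilogue: pop r3=0xb0, sp=0xb1
epilogue: pop r0=0x66, sp=0xb2
r0 is callee-saved -> restored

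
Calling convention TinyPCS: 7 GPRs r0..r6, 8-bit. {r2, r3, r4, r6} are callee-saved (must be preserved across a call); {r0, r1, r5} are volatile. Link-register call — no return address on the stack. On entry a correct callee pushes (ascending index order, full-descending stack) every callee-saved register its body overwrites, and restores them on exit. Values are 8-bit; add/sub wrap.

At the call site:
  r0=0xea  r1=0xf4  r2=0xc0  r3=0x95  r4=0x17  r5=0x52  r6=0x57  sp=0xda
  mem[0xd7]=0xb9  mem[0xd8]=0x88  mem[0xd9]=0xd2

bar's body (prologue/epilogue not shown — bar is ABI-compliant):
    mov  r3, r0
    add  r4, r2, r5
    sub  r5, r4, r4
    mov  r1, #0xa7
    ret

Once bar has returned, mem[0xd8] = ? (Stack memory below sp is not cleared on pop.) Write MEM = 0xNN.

prologue: push r3 → mem[0xd9]=0x95, sp=0xd9
prologue: push r4 → mem[0xd8]=0x17, sp=0xd8
body[0] mov  r3, r0 → r3=0xea
body[1] add  r4, r2, r5 → r4=0x12
body[2] sub  r5, r4, r4 → r5=0x00
body[3] mov  r1, #0xa7 → r1=0xa7
epilogue: pop r4=0x17, sp=0xd9
epilogue: pop r3=0x95, sp=0xda
prologue pushed ['r3', 'r4'] at ['0xd9', '0xd8']

MEM = 0x17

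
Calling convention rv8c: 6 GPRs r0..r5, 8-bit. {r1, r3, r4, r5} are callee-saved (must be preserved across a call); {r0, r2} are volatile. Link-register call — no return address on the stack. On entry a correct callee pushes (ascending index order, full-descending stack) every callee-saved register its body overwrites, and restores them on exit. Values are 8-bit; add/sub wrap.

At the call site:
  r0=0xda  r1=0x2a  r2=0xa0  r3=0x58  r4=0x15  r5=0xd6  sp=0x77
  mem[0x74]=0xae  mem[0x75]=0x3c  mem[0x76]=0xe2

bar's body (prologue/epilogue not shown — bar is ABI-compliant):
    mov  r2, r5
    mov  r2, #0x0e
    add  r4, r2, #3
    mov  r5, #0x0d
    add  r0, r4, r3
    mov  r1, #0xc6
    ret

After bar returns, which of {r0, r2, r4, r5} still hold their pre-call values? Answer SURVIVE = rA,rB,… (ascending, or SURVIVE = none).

SURVIVE = r4,r5

prologue: push r1 -> mem[0x76]=0x2a, sp=0x76
prologue: push r4 -> mem[0x75]=0x15, sp=0x75
prologue: push r5 -> mem[0x74]=0xd6, sp=0x74
body[0] mov  r2, r5 -> r2=0xd6
body[1] mov  r2, #0x0e -> r2=0x0e
body[2] add  r4, r2, #3 -> r4=0x11
body[3] mov  r5, #0x0d -> r5=0x0d
body[4] add  r0, r4, r3 -> r0=0x69
body[5] mov  r1, #0xc6 -> r1=0xc6
epilogue: pop r5=0xd6, sp=0x75
epilogue: pop r4=0x15, sp=0x76
epilogue: pop r1=0x2a, sp=0x77
r0: caller-saved, written=True
r2: caller-saved, written=True
r4: callee-saved, written=True
r5: callee-saved, written=True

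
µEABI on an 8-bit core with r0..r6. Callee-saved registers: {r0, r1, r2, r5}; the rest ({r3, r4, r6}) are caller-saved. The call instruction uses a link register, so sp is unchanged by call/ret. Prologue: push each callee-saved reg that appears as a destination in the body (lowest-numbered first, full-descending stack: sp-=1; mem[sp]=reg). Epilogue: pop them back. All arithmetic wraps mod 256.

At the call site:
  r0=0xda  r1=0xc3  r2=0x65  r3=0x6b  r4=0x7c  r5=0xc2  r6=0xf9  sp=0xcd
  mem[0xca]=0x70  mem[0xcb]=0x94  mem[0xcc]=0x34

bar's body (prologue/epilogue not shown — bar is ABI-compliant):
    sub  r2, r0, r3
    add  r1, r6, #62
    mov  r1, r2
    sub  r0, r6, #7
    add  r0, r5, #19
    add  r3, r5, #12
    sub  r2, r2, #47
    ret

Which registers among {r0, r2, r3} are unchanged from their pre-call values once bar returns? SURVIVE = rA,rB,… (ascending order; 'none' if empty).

SURVIVE = r0,r2

prologue: push r0 -> mem[0xcc]=0xda, sp=0xcc
prologue: push r1 -> mem[0xcb]=0xc3, sp=0xcb
prologue: push r2 -> mem[0xca]=0x65, sp=0xca
body[0] sub  r2, r0, r3 -> r2=0x6f
body[1] add  r1, r6, #62 -> r1=0x37
body[2] mov  r1, r2 -> r1=0x6f
body[3] sub  r0, r6, #7 -> r0=0xf2
body[4] add  r0, r5, #19 -> r0=0xd5
body[5] add  r3, r5, #12 -> r3=0xce
body[6] sub  r2, r2, #47 -> r2=0x40
epilogue: pop r2=0x65, sp=0xcb
epilogue: pop r1=0xc3, sp=0xcc
epilogue: pop r0=0xda, sp=0xcd
r0: callee-saved, written=True
r2: callee-saved, written=True
r3: caller-saved, written=True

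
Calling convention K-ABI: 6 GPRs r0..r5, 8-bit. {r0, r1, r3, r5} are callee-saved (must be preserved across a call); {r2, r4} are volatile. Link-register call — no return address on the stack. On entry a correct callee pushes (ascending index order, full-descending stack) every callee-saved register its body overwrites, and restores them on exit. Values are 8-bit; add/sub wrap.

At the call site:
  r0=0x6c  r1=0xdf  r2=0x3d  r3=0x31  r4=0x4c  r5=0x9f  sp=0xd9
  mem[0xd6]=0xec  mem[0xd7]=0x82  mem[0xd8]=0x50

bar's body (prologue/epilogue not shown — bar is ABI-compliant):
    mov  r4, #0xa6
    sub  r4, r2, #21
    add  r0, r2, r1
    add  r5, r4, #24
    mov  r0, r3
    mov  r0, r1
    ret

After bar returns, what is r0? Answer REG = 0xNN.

REG = 0x6c

prologue: push r0 → mem[0xd8]=0x6c, sp=0xd8
prologue: push r5 → mem[0xd7]=0x9f, sp=0xd7
body[0] mov  r4, #0xa6 → r4=0xa6
body[1] sub  r4, r2, #21 → r4=0x28
body[2] add  r0, r2, r1 → r0=0x1c
body[3] add  r5, r4, #24 → r5=0x40
body[4] mov  r0, r3 → r0=0x31
body[5] mov  r0, r1 → r0=0xdf
epilogue: pop r5=0x9f, sp=0xd8
epilogue: pop r0=0x6c, sp=0xd9
r0 is callee-saved → restored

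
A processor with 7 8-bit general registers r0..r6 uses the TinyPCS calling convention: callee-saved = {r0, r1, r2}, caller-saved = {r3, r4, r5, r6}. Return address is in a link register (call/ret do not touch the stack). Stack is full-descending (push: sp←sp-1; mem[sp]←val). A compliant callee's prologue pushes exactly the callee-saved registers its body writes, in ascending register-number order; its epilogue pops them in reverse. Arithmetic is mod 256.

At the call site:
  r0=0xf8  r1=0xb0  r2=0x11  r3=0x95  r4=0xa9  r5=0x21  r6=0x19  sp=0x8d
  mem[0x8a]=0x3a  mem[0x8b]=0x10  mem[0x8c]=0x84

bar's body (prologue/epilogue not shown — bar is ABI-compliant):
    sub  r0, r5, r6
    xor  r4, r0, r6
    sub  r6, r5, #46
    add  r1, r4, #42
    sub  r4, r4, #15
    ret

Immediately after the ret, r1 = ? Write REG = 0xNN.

REG = 0xb0

prologue: push r0 -> mem[0x8c]=0xf8, sp=0x8c
prologue: push r1 -> mem[0x8b]=0xb0, sp=0x8b
body[0] sub  r0, r5, r6 -> r0=0x08
body[1] xor  r4, r0, r6 -> r4=0x11
body[2] sub  r6, r5, #46 -> r6=0xf3
body[3] add  r1, r4, #42 -> r1=0x3b
body[4] sub  r4, r4, #15 -> r4=0x02
epilogue: pop r1=0xb0, sp=0x8c
epilogue: pop r0=0xf8, sp=0x8d
r1 is callee-saved -> restored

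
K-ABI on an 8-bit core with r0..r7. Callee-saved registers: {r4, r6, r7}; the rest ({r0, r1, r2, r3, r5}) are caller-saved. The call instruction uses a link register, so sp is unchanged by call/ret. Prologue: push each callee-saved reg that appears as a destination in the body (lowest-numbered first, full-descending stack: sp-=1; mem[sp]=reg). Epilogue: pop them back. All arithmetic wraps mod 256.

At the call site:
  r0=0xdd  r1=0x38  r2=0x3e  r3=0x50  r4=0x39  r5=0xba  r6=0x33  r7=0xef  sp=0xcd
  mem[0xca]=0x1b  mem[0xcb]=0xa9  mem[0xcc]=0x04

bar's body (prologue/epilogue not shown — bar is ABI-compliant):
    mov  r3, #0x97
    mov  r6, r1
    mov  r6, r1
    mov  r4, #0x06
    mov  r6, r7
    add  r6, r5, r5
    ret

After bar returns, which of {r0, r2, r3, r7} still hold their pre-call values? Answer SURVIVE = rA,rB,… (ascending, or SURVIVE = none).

prologue: push r4 → mem[0xcc]=0x39, sp=0xcc
prologue: push r6 → mem[0xcb]=0x33, sp=0xcb
body[0] mov  r3, #0x97 → r3=0x97
body[1] mov  r6, r1 → r6=0x38
body[2] mov  r6, r1 → r6=0x38
body[3] mov  r4, #0x06 → r4=0x06
body[4] mov  r6, r7 → r6=0xef
body[5] add  r6, r5, r5 → r6=0x74
epilogue: pop r6=0x33, sp=0xcc
epilogue: pop r4=0x39, sp=0xcd
r0: caller-saved, written=False
r2: caller-saved, written=False
r3: caller-saved, written=True
r7: callee-saved, written=False

SURVIVE = r0,r2,r7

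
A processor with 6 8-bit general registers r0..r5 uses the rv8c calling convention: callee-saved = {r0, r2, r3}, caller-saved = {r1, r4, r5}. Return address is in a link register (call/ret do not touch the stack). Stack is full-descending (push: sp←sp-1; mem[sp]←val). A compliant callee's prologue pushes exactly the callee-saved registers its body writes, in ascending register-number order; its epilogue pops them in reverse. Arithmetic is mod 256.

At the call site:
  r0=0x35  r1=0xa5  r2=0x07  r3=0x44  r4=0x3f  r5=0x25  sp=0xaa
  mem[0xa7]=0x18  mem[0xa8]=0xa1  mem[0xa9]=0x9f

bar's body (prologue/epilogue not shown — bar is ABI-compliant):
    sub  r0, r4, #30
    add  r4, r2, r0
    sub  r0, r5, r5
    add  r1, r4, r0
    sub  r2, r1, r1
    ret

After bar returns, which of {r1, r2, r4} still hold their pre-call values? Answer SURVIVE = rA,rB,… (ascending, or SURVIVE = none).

SURVIVE = r2

prologue: push r0 → mem[0xa9]=0x35, sp=0xa9
prologue: push r2 → mem[0xa8]=0x07, sp=0xa8
body[0] sub  r0, r4, #30 → r0=0x21
body[1] add  r4, r2, r0 → r4=0x28
body[2] sub  r0, r5, r5 → r0=0x00
body[3] add  r1, r4, r0 → r1=0x28
body[4] sub  r2, r1, r1 → r2=0x00
epilogue: pop r2=0x07, sp=0xa9
epilogue: pop r0=0x35, sp=0xaa
r1: caller-saved, written=True
r2: callee-saved, written=True
r4: caller-saved, written=True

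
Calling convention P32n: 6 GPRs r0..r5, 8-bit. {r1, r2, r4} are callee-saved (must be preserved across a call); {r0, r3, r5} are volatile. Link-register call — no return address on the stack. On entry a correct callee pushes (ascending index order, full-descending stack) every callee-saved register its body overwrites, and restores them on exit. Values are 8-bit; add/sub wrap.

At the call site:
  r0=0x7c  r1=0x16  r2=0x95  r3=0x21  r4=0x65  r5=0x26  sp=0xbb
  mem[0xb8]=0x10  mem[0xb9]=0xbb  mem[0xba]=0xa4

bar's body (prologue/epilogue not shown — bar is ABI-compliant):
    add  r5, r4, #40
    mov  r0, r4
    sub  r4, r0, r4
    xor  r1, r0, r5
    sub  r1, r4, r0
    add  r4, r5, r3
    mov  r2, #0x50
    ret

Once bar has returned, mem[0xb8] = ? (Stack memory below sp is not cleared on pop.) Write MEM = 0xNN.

prologue: push r1 → mem[0xba]=0x16, sp=0xba
prologue: push r2 → mem[0xb9]=0x95, sp=0xb9
prologue: push r4 → mem[0xb8]=0x65, sp=0xb8
body[0] add  r5, r4, #40 → r5=0x8d
body[1] mov  r0, r4 → r0=0x65
body[2] sub  r4, r0, r4 → r4=0x00
body[3] xor  r1, r0, r5 → r1=0xe8
body[4] sub  r1, r4, r0 → r1=0x9b
body[5] add  r4, r5, r3 → r4=0xae
body[6] mov  r2, #0x50 → r2=0x50
epilogue: pop r4=0x65, sp=0xb9
epilogue: pop r2=0x95, sp=0xba
epilogue: pop r1=0x16, sp=0xbb
prologue pushed ['r1', 'r2', 'r4'] at ['0xba', '0xb9', '0xb8']

MEM = 0x65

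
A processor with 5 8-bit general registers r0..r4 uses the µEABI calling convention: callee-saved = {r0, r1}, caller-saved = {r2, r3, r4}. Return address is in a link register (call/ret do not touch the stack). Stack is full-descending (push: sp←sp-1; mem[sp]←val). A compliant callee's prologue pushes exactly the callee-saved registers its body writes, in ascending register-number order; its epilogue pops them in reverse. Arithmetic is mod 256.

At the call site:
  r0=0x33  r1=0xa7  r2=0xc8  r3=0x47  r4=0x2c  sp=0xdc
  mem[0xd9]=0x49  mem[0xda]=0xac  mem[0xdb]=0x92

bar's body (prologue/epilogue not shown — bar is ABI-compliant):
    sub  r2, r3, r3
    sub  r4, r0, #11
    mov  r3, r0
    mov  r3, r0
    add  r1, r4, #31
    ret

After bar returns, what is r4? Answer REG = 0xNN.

prologue: push r1 -> mem[0xdb]=0xa7, sp=0xdb
body[0] sub  r2, r3, r3 -> r2=0x00
body[1] sub  r4, r0, #11 -> r4=0x28
body[2] mov  r3, r0 -> r3=0x33
body[3] mov  r3, r0 -> r3=0x33
body[4] add  r1, r4, #31 -> r1=0x47
epilogue: pop r1=0xa7, sp=0xdc
r4 is caller-saved -> body value

REG = 0x28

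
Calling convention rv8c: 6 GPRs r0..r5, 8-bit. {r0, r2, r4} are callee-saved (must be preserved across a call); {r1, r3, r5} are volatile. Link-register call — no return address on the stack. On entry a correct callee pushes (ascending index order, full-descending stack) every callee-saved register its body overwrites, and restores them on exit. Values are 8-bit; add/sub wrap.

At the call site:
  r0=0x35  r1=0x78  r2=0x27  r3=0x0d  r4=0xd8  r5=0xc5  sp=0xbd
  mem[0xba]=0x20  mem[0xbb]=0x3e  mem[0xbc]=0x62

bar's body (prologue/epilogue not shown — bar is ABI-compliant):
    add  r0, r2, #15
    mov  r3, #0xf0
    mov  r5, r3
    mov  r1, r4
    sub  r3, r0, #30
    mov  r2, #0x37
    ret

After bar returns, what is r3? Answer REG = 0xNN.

prologue: push r0 -> mem[0xbc]=0x35, sp=0xbc
prologue: push r2 -> mem[0xbb]=0x27, sp=0xbb
body[0] add  r0, r2, #15 -> r0=0x36
body[1] mov  r3, #0xf0 -> r3=0xf0
body[2] mov  r5, r3 -> r5=0xf0
body[3] mov  r1, r4 -> r1=0xd8
body[4] sub  r3, r0, #30 -> r3=0x18
body[5] mov  r2, #0x37 -> r2=0x37
epilogue: pop r2=0x27, sp=0xbc
epilogue: pop r0=0x35, sp=0xbd
r3 is caller-saved -> body value

REG = 0x18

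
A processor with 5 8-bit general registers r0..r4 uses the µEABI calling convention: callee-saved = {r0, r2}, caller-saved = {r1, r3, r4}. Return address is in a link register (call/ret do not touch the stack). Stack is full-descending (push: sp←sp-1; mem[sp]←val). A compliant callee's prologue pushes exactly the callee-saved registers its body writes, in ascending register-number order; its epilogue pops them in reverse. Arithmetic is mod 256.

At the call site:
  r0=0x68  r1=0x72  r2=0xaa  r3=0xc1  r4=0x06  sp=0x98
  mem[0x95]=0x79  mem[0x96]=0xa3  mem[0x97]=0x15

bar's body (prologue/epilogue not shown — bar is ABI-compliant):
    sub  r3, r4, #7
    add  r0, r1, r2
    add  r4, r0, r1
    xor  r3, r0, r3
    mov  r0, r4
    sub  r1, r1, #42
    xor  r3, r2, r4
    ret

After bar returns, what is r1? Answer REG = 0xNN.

prologue: push r0 → mem[0x97]=0x68, sp=0x97
body[0] sub  r3, r4, #7 → r3=0xff
body[1] add  r0, r1, r2 → r0=0x1c
body[2] add  r4, r0, r1 → r4=0x8e
body[3] xor  r3, r0, r3 → r3=0xe3
body[4] mov  r0, r4 → r0=0x8e
body[5] sub  r1, r1, #42 → r1=0x48
body[6] xor  r3, r2, r4 → r3=0x24
epilogue: pop r0=0x68, sp=0x98
r1 is caller-saved → body value

REG = 0x48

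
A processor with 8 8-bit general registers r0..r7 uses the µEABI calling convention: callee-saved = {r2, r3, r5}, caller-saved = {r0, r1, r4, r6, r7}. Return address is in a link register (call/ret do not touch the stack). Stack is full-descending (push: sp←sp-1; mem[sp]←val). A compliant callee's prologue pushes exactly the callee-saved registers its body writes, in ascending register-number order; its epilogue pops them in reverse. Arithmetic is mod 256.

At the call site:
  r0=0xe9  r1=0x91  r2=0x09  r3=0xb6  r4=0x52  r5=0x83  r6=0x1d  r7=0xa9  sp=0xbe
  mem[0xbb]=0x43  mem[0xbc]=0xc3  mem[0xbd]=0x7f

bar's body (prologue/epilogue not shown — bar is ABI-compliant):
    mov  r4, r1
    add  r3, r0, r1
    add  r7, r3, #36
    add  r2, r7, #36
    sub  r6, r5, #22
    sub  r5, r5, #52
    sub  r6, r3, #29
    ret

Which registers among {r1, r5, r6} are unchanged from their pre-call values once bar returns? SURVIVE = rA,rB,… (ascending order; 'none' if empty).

SURVIVE = r1,r5

prologue: push r2 → mem[0xbd]=0x09, sp=0xbd
prologue: push r3 → mem[0xbc]=0xb6, sp=0xbc
prologue: push r5 → mem[0xbb]=0x83, sp=0xbb
body[0] mov  r4, r1 → r4=0x91
body[1] add  r3, r0, r1 → r3=0x7a
body[2] add  r7, r3, #36 → r7=0x9e
body[3] add  r2, r7, #36 → r2=0xc2
body[4] sub  r6, r5, #22 → r6=0x6d
body[5] sub  r5, r5, #52 → r5=0x4f
body[6] sub  r6, r3, #29 → r6=0x5d
epilogue: pop r5=0x83, sp=0xbc
epilogue: pop r3=0xb6, sp=0xbd
epilogue: pop r2=0x09, sp=0xbe
r1: caller-saved, written=False
r5: callee-saved, written=True
r6: caller-saved, written=True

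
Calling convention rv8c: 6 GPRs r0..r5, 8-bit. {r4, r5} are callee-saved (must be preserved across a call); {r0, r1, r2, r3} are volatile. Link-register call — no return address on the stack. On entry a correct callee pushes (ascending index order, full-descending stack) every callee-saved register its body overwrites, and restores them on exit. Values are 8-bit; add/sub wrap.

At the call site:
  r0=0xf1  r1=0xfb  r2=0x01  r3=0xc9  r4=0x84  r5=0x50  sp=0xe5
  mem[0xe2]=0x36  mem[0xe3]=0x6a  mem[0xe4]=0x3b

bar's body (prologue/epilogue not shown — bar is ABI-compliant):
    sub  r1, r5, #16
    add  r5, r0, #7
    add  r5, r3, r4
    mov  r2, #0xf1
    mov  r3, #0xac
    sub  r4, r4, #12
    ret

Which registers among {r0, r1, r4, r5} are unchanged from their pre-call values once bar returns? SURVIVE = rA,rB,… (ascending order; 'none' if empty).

prologue: push r4 → mem[0xe4]=0x84, sp=0xe4
prologue: push r5 → mem[0xe3]=0x50, sp=0xe3
body[0] sub  r1, r5, #16 → r1=0x40
body[1] add  r5, r0, #7 → r5=0xf8
body[2] add  r5, r3, r4 → r5=0x4d
body[3] mov  r2, #0xf1 → r2=0xf1
body[4] mov  r3, #0xac → r3=0xac
body[5] sub  r4, r4, #12 → r4=0x78
epilogue: pop r5=0x50, sp=0xe4
epilogue: pop r4=0x84, sp=0xe5
r0: caller-saved, written=False
r1: caller-saved, written=True
r4: callee-saved, written=True
r5: callee-saved, written=True

SURVIVE = r0,r4,r5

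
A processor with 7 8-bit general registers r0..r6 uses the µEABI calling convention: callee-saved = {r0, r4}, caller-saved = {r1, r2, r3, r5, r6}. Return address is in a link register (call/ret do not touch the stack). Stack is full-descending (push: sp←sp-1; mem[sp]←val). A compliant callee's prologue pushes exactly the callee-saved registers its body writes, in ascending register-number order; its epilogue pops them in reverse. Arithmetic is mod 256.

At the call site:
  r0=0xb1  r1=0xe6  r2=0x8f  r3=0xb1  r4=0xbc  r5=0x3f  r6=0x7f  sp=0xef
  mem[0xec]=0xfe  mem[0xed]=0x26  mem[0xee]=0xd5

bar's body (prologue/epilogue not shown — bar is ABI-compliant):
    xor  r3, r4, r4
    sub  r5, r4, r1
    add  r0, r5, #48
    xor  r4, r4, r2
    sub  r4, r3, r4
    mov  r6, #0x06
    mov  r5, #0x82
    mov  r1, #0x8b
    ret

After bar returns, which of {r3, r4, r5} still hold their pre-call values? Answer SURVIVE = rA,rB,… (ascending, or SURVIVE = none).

SURVIVE = r4

prologue: push r0 → mem[0xee]=0xb1, sp=0xee
prologue: push r4 → mem[0xed]=0xbc, sp=0xed
body[0] xor  r3, r4, r4 → r3=0x00
body[1] sub  r5, r4, r1 → r5=0xd6
body[2] add  r0, r5, #48 → r0=0x06
body[3] xor  r4, r4, r2 → r4=0x33
body[4] sub  r4, r3, r4 → r4=0xcd
body[5] mov  r6, #0x06 → r6=0x06
body[6] mov  r5, #0x82 → r5=0x82
body[7] mov  r1, #0x8b → r1=0x8b
epilogue: pop r4=0xbc, sp=0xee
epilogue: pop r0=0xb1, sp=0xef
r3: caller-saved, written=True
r4: callee-saved, written=True
r5: caller-saved, written=True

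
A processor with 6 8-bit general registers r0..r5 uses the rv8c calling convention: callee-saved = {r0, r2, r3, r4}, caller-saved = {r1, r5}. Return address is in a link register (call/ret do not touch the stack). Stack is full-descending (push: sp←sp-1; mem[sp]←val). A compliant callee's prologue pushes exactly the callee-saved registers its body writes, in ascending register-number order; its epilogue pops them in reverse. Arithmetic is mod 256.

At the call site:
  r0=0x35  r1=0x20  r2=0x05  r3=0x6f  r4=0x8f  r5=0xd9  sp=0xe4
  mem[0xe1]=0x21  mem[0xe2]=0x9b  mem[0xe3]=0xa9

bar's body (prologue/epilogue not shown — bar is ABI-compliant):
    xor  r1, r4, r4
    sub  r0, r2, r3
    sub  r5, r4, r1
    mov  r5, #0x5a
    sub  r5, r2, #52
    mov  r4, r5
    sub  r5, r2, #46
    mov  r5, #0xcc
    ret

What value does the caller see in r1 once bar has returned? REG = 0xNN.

REG = 0x00

prologue: push r0 → mem[0xe3]=0x35, sp=0xe3
prologue: push r4 → mem[0xe2]=0x8f, sp=0xe2
body[0] xor  r1, r4, r4 → r1=0x00
body[1] sub  r0, r2, r3 → r0=0x96
body[2] sub  r5, r4, r1 → r5=0x8f
body[3] mov  r5, #0x5a → r5=0x5a
body[4] sub  r5, r2, #52 → r5=0xd1
body[5] mov  r4, r5 → r4=0xd1
body[6] sub  r5, r2, #46 → r5=0xd7
body[7] mov  r5, #0xcc → r5=0xcc
epilogue: pop r4=0x8f, sp=0xe3
epilogue: pop r0=0x35, sp=0xe4
r1 is caller-saved → body value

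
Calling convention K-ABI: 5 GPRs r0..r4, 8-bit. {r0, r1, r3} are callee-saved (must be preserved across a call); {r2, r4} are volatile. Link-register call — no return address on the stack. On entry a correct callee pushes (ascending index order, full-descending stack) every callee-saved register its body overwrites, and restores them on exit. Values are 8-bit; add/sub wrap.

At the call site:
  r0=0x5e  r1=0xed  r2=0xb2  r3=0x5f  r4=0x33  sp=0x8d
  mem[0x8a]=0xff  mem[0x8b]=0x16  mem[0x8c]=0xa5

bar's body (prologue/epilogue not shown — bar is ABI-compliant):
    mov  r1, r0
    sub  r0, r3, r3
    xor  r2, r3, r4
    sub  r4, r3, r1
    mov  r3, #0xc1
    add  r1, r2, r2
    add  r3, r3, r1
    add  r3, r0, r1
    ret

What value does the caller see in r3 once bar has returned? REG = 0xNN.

prologue: push r0 -> mem[0x8c]=0x5e, sp=0x8c
prologue: push r1 -> mem[0x8b]=0xed, sp=0x8b
prologue: push r3 -> mem[0x8a]=0x5f, sp=0x8a
body[0] mov  r1, r0 -> r1=0x5e
body[1] sub  r0, r3, r3 -> r0=0x00
body[2] xor  r2, r3, r4 -> r2=0x6c
body[3] sub  r4, r3, r1 -> r4=0x01
body[4] mov  r3, #0xc1 -> r3=0xc1
body[5] add  r1, r2, r2 -> r1=0xd8
body[6] add  r3, r3, r1 -> r3=0x99
body[7] add  r3, r0, r1 -> r3=0xd8
epilogue: pop r3=0x5f, sp=0x8b
epilogue: pop r1=0xed, sp=0x8c
epilogue: pop r0=0x5e, sp=0x8d
r3 is callee-saved -> restored

REG = 0x5f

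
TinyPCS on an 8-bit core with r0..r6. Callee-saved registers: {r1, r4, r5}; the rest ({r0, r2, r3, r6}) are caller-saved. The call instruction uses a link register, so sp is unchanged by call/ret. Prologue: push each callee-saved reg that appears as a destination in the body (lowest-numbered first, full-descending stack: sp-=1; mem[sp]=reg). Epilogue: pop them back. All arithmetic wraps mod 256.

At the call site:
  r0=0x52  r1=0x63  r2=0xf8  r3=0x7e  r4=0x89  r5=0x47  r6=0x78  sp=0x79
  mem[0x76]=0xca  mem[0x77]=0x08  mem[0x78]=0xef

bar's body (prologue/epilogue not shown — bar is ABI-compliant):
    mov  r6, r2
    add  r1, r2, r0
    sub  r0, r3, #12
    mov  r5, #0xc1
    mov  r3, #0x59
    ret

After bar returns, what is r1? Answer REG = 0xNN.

prologue: push r1 -> mem[0x78]=0x63, sp=0x78
prologue: push r5 -> mem[0x77]=0x47, sp=0x77
body[0] mov  r6, r2 -> r6=0xf8
body[1] add  r1, r2, r0 -> r1=0x4a
body[2] sub  r0, r3, #12 -> r0=0x72
body[3] mov  r5, #0xc1 -> r5=0xc1
body[4] mov  r3, #0x59 -> r3=0x59
epilogue: pop r5=0x47, sp=0x78
epilogue: pop r1=0x63, sp=0x79
r1 is callee-saved -> restored

REG = 0x63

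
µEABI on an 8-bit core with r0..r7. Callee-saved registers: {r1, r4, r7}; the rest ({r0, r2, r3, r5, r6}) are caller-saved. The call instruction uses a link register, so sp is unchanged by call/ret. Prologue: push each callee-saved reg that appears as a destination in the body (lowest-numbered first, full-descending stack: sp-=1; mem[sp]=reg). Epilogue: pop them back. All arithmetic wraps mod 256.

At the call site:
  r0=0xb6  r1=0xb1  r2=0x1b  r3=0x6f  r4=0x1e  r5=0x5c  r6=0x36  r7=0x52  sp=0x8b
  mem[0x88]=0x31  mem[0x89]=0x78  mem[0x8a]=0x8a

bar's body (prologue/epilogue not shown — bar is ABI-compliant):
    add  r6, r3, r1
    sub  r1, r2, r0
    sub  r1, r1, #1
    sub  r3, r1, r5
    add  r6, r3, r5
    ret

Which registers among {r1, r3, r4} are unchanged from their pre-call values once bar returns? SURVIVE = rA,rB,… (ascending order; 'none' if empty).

prologue: push r1 → mem[0x8a]=0xb1, sp=0x8a
body[0] add  r6, r3, r1 → r6=0x20
body[1] sub  r1, r2, r0 → r1=0x65
body[2] sub  r1, r1, #1 → r1=0x64
body[3] sub  r3, r1, r5 → r3=0x08
body[4] add  r6, r3, r5 → r6=0x64
epilogue: pop r1=0xb1, sp=0x8b
r1: callee-saved, written=True
r3: caller-saved, written=True
r4: callee-saved, written=False

SURVIVE = r1,r4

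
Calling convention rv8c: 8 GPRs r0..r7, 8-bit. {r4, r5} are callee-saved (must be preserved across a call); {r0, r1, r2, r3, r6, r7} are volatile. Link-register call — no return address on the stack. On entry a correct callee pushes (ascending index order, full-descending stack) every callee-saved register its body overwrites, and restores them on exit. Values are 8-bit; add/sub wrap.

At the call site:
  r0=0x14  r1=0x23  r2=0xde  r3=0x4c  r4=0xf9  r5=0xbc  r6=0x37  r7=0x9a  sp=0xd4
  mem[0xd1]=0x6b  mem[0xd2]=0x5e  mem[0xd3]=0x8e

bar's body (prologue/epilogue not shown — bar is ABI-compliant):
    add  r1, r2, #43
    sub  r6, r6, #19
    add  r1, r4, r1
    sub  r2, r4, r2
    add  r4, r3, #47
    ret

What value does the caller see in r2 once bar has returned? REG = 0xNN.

prologue: push r4 → mem[0xd3]=0xf9, sp=0xd3
body[0] add  r1, r2, #43 → r1=0x09
body[1] sub  r6, r6, #19 → r6=0x24
body[2] add  r1, r4, r1 → r1=0x02
body[3] sub  r2, r4, r2 → r2=0x1b
body[4] add  r4, r3, #47 → r4=0x7b
epilogue: pop r4=0xf9, sp=0xd4
r2 is caller-saved → body value

REG = 0x1b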